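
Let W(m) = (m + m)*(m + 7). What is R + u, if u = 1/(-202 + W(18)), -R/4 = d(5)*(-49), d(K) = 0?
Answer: 1/698 ≈ 0.0014327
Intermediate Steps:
W(m) = 2*m*(7 + m) (W(m) = (2*m)*(7 + m) = 2*m*(7 + m))
R = 0 (R = -0*(-49) = -4*0 = 0)
u = 1/698 (u = 1/(-202 + 2*18*(7 + 18)) = 1/(-202 + 2*18*25) = 1/(-202 + 900) = 1/698 ≈ 0.0014327)
R + u = 0 + 1/698 = 1/698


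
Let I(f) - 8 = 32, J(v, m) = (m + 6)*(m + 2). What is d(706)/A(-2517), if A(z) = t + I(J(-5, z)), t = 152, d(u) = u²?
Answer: 124609/48 ≈ 2596.0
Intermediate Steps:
J(v, m) = (2 + m)*(6 + m) (J(v, m) = (6 + m)*(2 + m) = (2 + m)*(6 + m))
I(f) = 40 (I(f) = 8 + 32 = 40)
A(z) = 192 (A(z) = 152 + 40 = 192)
d(706)/A(-2517) = 706²/192 = 498436*(1/192) = 124609/48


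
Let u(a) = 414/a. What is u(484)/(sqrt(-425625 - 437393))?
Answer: -207*I*sqrt(863018)/208850356 ≈ -0.00092076*I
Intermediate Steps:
u(484)/(sqrt(-425625 - 437393)) = (414/484)/(sqrt(-425625 - 437393)) = (414*(1/484))/(sqrt(-863018)) = 207/(242*((I*sqrt(863018)))) = 207*(-I*sqrt(863018)/863018)/242 = -207*I*sqrt(863018)/208850356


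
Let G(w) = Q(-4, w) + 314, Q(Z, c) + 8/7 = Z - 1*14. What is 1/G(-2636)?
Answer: 7/2064 ≈ 0.0033915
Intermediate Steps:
Q(Z, c) = -106/7 + Z (Q(Z, c) = -8/7 + (Z - 1*14) = -8/7 + (Z - 14) = -8/7 + (-14 + Z) = -106/7 + Z)
G(w) = 2064/7 (G(w) = (-106/7 - 4) + 314 = -134/7 + 314 = 2064/7)
1/G(-2636) = 1/(2064/7) = 7/2064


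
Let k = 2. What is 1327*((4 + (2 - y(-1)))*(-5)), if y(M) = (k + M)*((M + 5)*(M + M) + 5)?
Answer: -59715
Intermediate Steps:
y(M) = (2 + M)*(5 + 2*M*(5 + M)) (y(M) = (2 + M)*((M + 5)*(M + M) + 5) = (2 + M)*((5 + M)*(2*M) + 5) = (2 + M)*(2*M*(5 + M) + 5) = (2 + M)*(5 + 2*M*(5 + M)))
1327*((4 + (2 - y(-1)))*(-5)) = 1327*((4 + (2 - (10 + 2*(-1)³ + 14*(-1)² + 25*(-1))))*(-5)) = 1327*((4 + (2 - (10 + 2*(-1) + 14*1 - 25)))*(-5)) = 1327*((4 + (2 - (10 - 2 + 14 - 25)))*(-5)) = 1327*((4 + (2 - 1*(-3)))*(-5)) = 1327*((4 + (2 + 3))*(-5)) = 1327*((4 + 5)*(-5)) = 1327*(9*(-5)) = 1327*(-45) = -59715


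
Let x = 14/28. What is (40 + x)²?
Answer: 6561/4 ≈ 1640.3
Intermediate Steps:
x = ½ (x = 14*(1/28) = ½ ≈ 0.50000)
(40 + x)² = (40 + ½)² = (81/2)² = 6561/4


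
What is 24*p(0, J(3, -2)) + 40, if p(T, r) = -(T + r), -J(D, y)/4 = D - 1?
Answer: 232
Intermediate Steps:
J(D, y) = 4 - 4*D (J(D, y) = -4*(D - 1) = -4*(-1 + D) = 4 - 4*D)
p(T, r) = -T - r
24*p(0, J(3, -2)) + 40 = 24*(-1*0 - (4 - 4*3)) + 40 = 24*(0 - (4 - 12)) + 40 = 24*(0 - 1*(-8)) + 40 = 24*(0 + 8) + 40 = 24*8 + 40 = 192 + 40 = 232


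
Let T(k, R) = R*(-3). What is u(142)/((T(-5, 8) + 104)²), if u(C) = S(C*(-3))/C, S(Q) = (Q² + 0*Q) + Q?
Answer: 51/256 ≈ 0.19922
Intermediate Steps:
T(k, R) = -3*R
S(Q) = Q + Q² (S(Q) = (Q² + 0) + Q = Q² + Q = Q + Q²)
u(C) = -3 + 9*C (u(C) = ((C*(-3))*(1 + C*(-3)))/C = ((-3*C)*(1 - 3*C))/C = (-3*C*(1 - 3*C))/C = -3 + 9*C)
u(142)/((T(-5, 8) + 104)²) = (-3 + 9*142)/((-3*8 + 104)²) = (-3 + 1278)/((-24 + 104)²) = 1275/(80²) = 1275/6400 = 1275*(1/6400) = 51/256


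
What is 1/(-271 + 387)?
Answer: 1/116 ≈ 0.0086207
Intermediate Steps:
1/(-271 + 387) = 1/116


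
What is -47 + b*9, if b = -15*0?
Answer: -47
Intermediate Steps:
b = 0
-47 + b*9 = -47 + 0*9 = -47 + 0 = -47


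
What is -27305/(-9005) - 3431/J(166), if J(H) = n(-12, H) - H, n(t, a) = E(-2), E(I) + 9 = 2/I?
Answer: 7140367/316976 ≈ 22.527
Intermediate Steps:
E(I) = -9 + 2/I
n(t, a) = -10 (n(t, a) = -9 + 2/(-2) = -9 + 2*(-½) = -9 - 1 = -10)
J(H) = -10 - H
-27305/(-9005) - 3431/J(166) = -27305/(-9005) - 3431/(-10 - 1*166) = -27305*(-1/9005) - 3431/(-10 - 166) = 5461/1801 - 3431/(-176) = 5461/1801 - 3431*(-1/176) = 5461/1801 + 3431/176 = 7140367/316976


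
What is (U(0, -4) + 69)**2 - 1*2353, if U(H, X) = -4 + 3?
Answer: 2271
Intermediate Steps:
U(H, X) = -1
(U(0, -4) + 69)**2 - 1*2353 = (-1 + 69)**2 - 1*2353 = 68**2 - 2353 = 4624 - 2353 = 2271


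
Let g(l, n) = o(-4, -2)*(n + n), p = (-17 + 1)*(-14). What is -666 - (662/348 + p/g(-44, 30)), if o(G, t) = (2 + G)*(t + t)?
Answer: -193827/290 ≈ -668.37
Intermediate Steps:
p = 224 (p = -16*(-14) = 224)
o(G, t) = 2*t*(2 + G) (o(G, t) = (2 + G)*(2*t) = 2*t*(2 + G))
g(l, n) = 16*n (g(l, n) = (2*(-2)*(2 - 4))*(n + n) = (2*(-2)*(-2))*(2*n) = 8*(2*n) = 16*n)
-666 - (662/348 + p/g(-44, 30)) = -666 - (662/348 + 224/((16*30))) = -666 - (662*(1/348) + 224/480) = -666 - (331/174 + 224*(1/480)) = -666 - (331/174 + 7/15) = -666 - 1*687/290 = -666 - 687/290 = -193827/290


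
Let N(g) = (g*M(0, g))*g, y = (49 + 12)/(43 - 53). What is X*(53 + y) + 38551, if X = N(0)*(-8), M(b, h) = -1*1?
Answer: 38551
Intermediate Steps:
M(b, h) = -1
y = -61/10 (y = 61/(-10) = 61*(-1/10) = -61/10 ≈ -6.1000)
N(g) = -g**2 (N(g) = (g*(-1))*g = (-g)*g = -g**2)
X = 0 (X = -1*0**2*(-8) = -1*0*(-8) = 0*(-8) = 0)
X*(53 + y) + 38551 = 0*(53 - 61/10) + 38551 = 0*(469/10) + 38551 = 0 + 38551 = 38551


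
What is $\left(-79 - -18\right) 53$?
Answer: $-3233$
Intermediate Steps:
$\left(-79 - -18\right) 53 = \left(-79 + \left(-27 + 45\right)\right) 53 = \left(-79 + 18\right) 53 = \left(-61\right) 53 = -3233$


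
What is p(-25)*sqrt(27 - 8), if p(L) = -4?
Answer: -4*sqrt(19) ≈ -17.436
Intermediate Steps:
p(-25)*sqrt(27 - 8) = -4*sqrt(27 - 8) = -4*sqrt(19)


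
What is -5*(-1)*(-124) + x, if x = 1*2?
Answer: -618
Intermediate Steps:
x = 2
-5*(-1)*(-124) + x = -5*(-1)*(-124) + 2 = 5*(-124) + 2 = -620 + 2 = -618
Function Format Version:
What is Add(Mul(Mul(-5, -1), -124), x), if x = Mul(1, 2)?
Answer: -618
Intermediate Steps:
x = 2
Add(Mul(Mul(-5, -1), -124), x) = Add(Mul(Mul(-5, -1), -124), 2) = Add(Mul(5, -124), 2) = Add(-620, 2) = -618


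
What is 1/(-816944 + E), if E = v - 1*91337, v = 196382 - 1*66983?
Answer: -1/778882 ≈ -1.2839e-6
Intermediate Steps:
v = 129399 (v = 196382 - 66983 = 129399)
E = 38062 (E = 129399 - 1*91337 = 129399 - 91337 = 38062)
1/(-816944 + E) = 1/(-816944 + 38062) = 1/(-778882) = -1/778882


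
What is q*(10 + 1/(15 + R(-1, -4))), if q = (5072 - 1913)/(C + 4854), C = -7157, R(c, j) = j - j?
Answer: -159003/11515 ≈ -13.808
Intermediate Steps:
R(c, j) = 0
q = -3159/2303 (q = (5072 - 1913)/(-7157 + 4854) = 3159/(-2303) = 3159*(-1/2303) = -3159/2303 ≈ -1.3717)
q*(10 + 1/(15 + R(-1, -4))) = -3159*(10 + 1/(15 + 0))/2303 = -3159*(10 + 1/15)/2303 = -3159/2303*151/15 = -159003/11515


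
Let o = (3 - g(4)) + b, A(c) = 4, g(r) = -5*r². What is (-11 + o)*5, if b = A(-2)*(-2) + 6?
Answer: 350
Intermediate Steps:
b = -2 (b = 4*(-2) + 6 = -8 + 6 = -2)
o = 81 (o = (3 - (-5)*4²) - 2 = (3 - (-5)*16) - 2 = (3 - 1*(-80)) - 2 = (3 + 80) - 2 = 83 - 2 = 81)
(-11 + o)*5 = (-11 + 81)*5 = 70*5 = 350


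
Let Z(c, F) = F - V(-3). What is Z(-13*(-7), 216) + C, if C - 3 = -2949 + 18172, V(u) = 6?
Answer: 15436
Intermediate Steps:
Z(c, F) = -6 + F (Z(c, F) = F - 1*6 = F - 6 = -6 + F)
C = 15226 (C = 3 + (-2949 + 18172) = 3 + 15223 = 15226)
Z(-13*(-7), 216) + C = (-6 + 216) + 15226 = 210 + 15226 = 15436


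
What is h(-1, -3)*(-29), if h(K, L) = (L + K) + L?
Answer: 203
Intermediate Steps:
h(K, L) = K + 2*L (h(K, L) = (K + L) + L = K + 2*L)
h(-1, -3)*(-29) = (-1 + 2*(-3))*(-29) = (-1 - 6)*(-29) = -7*(-29) = 203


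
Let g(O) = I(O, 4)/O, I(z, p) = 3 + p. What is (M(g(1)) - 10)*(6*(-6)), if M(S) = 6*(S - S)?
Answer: 360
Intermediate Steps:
g(O) = 7/O (g(O) = (3 + 4)/O = 7/O)
M(S) = 0 (M(S) = 6*0 = 0)
(M(g(1)) - 10)*(6*(-6)) = (0 - 10)*(6*(-6)) = -10*(-36) = 360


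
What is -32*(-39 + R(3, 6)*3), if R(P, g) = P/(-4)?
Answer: 1320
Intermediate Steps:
R(P, g) = -P/4 (R(P, g) = P*(-¼) = -P/4)
-32*(-39 + R(3, 6)*3) = -32*(-39 - ¼*3*3) = -32*(-39 - ¾*3) = -32*(-39 - 9/4) = -32*(-165/4) = 1320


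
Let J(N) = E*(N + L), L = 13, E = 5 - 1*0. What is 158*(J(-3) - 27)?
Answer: 3634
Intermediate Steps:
E = 5 (E = 5 + 0 = 5)
J(N) = 65 + 5*N (J(N) = 5*(N + 13) = 5*(13 + N) = 65 + 5*N)
158*(J(-3) - 27) = 158*((65 + 5*(-3)) - 27) = 158*((65 - 15) - 27) = 158*(50 - 27) = 158*23 = 3634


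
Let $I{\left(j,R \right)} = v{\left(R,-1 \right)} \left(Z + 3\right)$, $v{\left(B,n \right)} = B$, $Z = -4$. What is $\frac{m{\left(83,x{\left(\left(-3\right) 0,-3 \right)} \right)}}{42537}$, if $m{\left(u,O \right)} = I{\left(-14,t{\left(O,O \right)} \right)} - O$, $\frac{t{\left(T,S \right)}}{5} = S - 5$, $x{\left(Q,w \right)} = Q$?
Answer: $\frac{25}{42537} \approx 0.00058772$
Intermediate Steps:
$t{\left(T,S \right)} = -25 + 5 S$ ($t{\left(T,S \right)} = 5 \left(S - 5\right) = 5 \left(-5 + S\right) = -25 + 5 S$)
$I{\left(j,R \right)} = - R$ ($I{\left(j,R \right)} = R \left(-4 + 3\right) = R \left(-1\right) = - R$)
$m{\left(u,O \right)} = 25 - 6 O$ ($m{\left(u,O \right)} = - (-25 + 5 O) - O = \left(25 - 5 O\right) - O = 25 - 6 O$)
$\frac{m{\left(83,x{\left(\left(-3\right) 0,-3 \right)} \right)}}{42537} = \frac{25 - 6 \left(\left(-3\right) 0\right)}{42537} = \left(25 - 0\right) \frac{1}{42537} = \left(25 + 0\right) \frac{1}{42537} = 25 \cdot \frac{1}{42537} = \frac{25}{42537}$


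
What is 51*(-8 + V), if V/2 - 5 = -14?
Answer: -1326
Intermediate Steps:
V = -18 (V = 10 + 2*(-14) = 10 - 28 = -18)
51*(-8 + V) = 51*(-8 - 18) = 51*(-26) = -1326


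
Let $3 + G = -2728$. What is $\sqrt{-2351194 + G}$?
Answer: $5 i \sqrt{94157} \approx 1534.3 i$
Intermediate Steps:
$G = -2731$ ($G = -3 - 2728 = -2731$)
$\sqrt{-2351194 + G} = \sqrt{-2351194 - 2731} = \sqrt{-2353925} = 5 i \sqrt{94157}$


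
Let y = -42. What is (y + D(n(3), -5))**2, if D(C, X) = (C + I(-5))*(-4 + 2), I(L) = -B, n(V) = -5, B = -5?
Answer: 1764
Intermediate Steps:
I(L) = 5 (I(L) = -1*(-5) = 5)
D(C, X) = -10 - 2*C (D(C, X) = (C + 5)*(-4 + 2) = (5 + C)*(-2) = -10 - 2*C)
(y + D(n(3), -5))**2 = (-42 + (-10 - 2*(-5)))**2 = (-42 + (-10 + 10))**2 = (-42 + 0)**2 = (-42)**2 = 1764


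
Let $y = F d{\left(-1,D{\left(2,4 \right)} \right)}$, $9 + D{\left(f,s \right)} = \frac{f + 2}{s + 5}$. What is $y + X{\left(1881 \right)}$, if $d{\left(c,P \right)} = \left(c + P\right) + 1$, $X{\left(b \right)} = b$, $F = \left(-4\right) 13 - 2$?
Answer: $2343$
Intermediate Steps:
$D{\left(f,s \right)} = -9 + \frac{2 + f}{5 + s}$ ($D{\left(f,s \right)} = -9 + \frac{f + 2}{s + 5} = -9 + \frac{2 + f}{5 + s}$)
$F = -54$ ($F = -52 - 2 = -54$)
$d{\left(c,P \right)} = 1 + P + c$ ($d{\left(c,P \right)} = \left(P + c\right) + 1 = 1 + P + c$)
$y = 462$ ($y = - 54 \left(1 + \frac{-43 + 2 - 36}{5 + 4} - 1\right) = - 54 \left(1 + \frac{-43 + 2 - 36}{9} - 1\right) = - 54 \left(1 + \frac{1}{9} \left(-77\right) - 1\right) = - 54 \left(1 - \frac{77}{9} - 1\right) = \left(-54\right) \left(- \frac{77}{9}\right) = 462$)
$y + X{\left(1881 \right)} = 462 + 1881 = 2343$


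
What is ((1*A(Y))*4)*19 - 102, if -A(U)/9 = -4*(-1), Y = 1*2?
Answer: -2838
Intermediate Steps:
Y = 2
A(U) = -36 (A(U) = -(-36)*(-1) = -9*4 = -36)
((1*A(Y))*4)*19 - 102 = ((1*(-36))*4)*19 - 102 = -36*4*19 - 102 = -144*19 - 102 = -2736 - 102 = -2838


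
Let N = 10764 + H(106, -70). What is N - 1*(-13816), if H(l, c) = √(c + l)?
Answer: 24586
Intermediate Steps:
N = 10770 (N = 10764 + √(-70 + 106) = 10764 + √36 = 10764 + 6 = 10770)
N - 1*(-13816) = 10770 - 1*(-13816) = 10770 + 13816 = 24586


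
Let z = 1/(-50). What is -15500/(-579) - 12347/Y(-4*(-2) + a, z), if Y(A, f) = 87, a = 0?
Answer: -1933471/16791 ≈ -115.15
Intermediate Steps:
z = -1/50 ≈ -0.020000
-15500/(-579) - 12347/Y(-4*(-2) + a, z) = -15500/(-579) - 12347/87 = -15500*(-1/579) - 12347*1/87 = 15500/579 - 12347/87 = -1933471/16791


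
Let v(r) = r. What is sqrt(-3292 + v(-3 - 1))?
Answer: 4*I*sqrt(206) ≈ 57.411*I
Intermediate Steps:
sqrt(-3292 + v(-3 - 1)) = sqrt(-3292 + (-3 - 1)) = sqrt(-3292 - 4) = sqrt(-3296) = 4*I*sqrt(206)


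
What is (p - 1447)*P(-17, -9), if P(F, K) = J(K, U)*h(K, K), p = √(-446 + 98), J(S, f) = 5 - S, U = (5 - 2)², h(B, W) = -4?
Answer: 81032 - 112*I*√87 ≈ 81032.0 - 1044.7*I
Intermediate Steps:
U = 9 (U = 3² = 9)
p = 2*I*√87 (p = √(-348) = 2*I*√87 ≈ 18.655*I)
P(F, K) = -20 + 4*K (P(F, K) = (5 - K)*(-4) = -20 + 4*K)
(p - 1447)*P(-17, -9) = (2*I*√87 - 1447)*(-20 + 4*(-9)) = (-1447 + 2*I*√87)*(-20 - 36) = (-1447 + 2*I*√87)*(-56) = 81032 - 112*I*√87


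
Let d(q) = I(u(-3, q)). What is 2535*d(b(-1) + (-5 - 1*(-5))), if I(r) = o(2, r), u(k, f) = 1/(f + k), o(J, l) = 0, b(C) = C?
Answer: 0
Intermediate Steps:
I(r) = 0
d(q) = 0
2535*d(b(-1) + (-5 - 1*(-5))) = 2535*0 = 0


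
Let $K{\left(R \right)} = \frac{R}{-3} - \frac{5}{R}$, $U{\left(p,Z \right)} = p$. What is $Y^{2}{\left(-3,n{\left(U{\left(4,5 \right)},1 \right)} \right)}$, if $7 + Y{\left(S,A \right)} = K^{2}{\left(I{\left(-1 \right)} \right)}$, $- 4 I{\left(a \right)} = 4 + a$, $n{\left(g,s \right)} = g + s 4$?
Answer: $\frac{34586161}{20736} \approx 1667.9$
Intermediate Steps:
$n{\left(g,s \right)} = g + 4 s$
$I{\left(a \right)} = -1 - \frac{a}{4}$ ($I{\left(a \right)} = - \frac{4 + a}{4} = -1 - \frac{a}{4}$)
$K{\left(R \right)} = - \frac{5}{R} - \frac{R}{3}$ ($K{\left(R \right)} = R \left(- \frac{1}{3}\right) - \frac{5}{R} = - \frac{R}{3} - \frac{5}{R} = - \frac{5}{R} - \frac{R}{3}$)
$Y{\left(S,A \right)} = \frac{5881}{144}$ ($Y{\left(S,A \right)} = -7 + \left(- \frac{5}{-1 - - \frac{1}{4}} - \frac{-1 - - \frac{1}{4}}{3}\right)^{2} = -7 + \left(- \frac{5}{-1 + \frac{1}{4}} - \frac{-1 + \frac{1}{4}}{3}\right)^{2} = -7 + \left(- \frac{5}{- \frac{3}{4}} - - \frac{1}{4}\right)^{2} = -7 + \left(\left(-5\right) \left(- \frac{4}{3}\right) + \frac{1}{4}\right)^{2} = -7 + \left(\frac{20}{3} + \frac{1}{4}\right)^{2} = -7 + \left(\frac{83}{12}\right)^{2} = -7 + \frac{6889}{144} = \frac{5881}{144}$)
$Y^{2}{\left(-3,n{\left(U{\left(4,5 \right)},1 \right)} \right)} = \left(\frac{5881}{144}\right)^{2} = \frac{34586161}{20736}$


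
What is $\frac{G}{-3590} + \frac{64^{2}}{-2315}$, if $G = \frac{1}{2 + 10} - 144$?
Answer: $- \frac{6898307}{3989208} \approx -1.7292$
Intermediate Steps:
$G = - \frac{1727}{12}$ ($G = \frac{1}{12} - 144 = - \frac{1727}{12} \approx -143.92$)
$\frac{G}{-3590} + \frac{64^{2}}{-2315} = - \frac{1727}{12 \left(-3590\right)} + \frac{64^{2}}{-2315} = \left(- \frac{1727}{12}\right) \left(- \frac{1}{3590}\right) + 4096 \left(- \frac{1}{2315}\right) = \frac{1727}{43080} - \frac{4096}{2315} = - \frac{6898307}{3989208}$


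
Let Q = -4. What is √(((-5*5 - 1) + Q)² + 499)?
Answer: √1399 ≈ 37.403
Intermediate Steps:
√(((-5*5 - 1) + Q)² + 499) = √(((-5*5 - 1) - 4)² + 499) = √(((-25 - 1) - 4)² + 499) = √((-26 - 4)² + 499) = √((-30)² + 499) = √(900 + 499) = √1399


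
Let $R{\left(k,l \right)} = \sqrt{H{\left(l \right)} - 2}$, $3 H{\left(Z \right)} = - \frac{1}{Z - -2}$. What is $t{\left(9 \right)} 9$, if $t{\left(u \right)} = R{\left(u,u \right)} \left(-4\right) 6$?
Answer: $- \frac{72 i \sqrt{2211}}{11} \approx - 307.78 i$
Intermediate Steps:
$H{\left(Z \right)} = - \frac{1}{3 \left(2 + Z\right)}$ ($H{\left(Z \right)} = \frac{\left(-1\right) \frac{1}{Z - -2}}{3} = \frac{\left(-1\right) \frac{1}{Z + 2}}{3} = \frac{\left(-1\right) \frac{1}{2 + Z}}{3} = - \frac{1}{3 \left(2 + Z\right)}$)
$R{\left(k,l \right)} = \sqrt{-2 - \frac{1}{6 + 3 l}}$ ($R{\left(k,l \right)} = \sqrt{- \frac{1}{6 + 3 l} - 2} = \sqrt{-2 - \frac{1}{6 + 3 l}}$)
$t{\left(u \right)} = - 8 \sqrt{3} \sqrt{\frac{-13 - 6 u}{2 + u}}$ ($t{\left(u \right)} = \frac{\sqrt{3} \sqrt{\frac{-13 - 6 u}{2 + u}}}{3} \left(-4\right) 6 = - \frac{4 \sqrt{3} \sqrt{\frac{-13 - 6 u}{2 + u}}}{3} \cdot 6 = - 8 \sqrt{3} \sqrt{\frac{-13 - 6 u}{2 + u}}$)
$t{\left(9 \right)} 9 = - 8 \sqrt{3} \sqrt{- \frac{13 + 6 \cdot 9}{2 + 9}} \cdot 9 = - 8 \sqrt{3} \sqrt{- \frac{13 + 54}{11}} \cdot 9 = - 8 \sqrt{3} \sqrt{\left(-1\right) \frac{1}{11} \cdot 67} \cdot 9 = - 8 \sqrt{3} \sqrt{- \frac{67}{11}} \cdot 9 = - 8 \sqrt{3} \frac{i \sqrt{737}}{11} \cdot 9 = - \frac{8 i \sqrt{2211}}{11} \cdot 9 = - \frac{72 i \sqrt{2211}}{11}$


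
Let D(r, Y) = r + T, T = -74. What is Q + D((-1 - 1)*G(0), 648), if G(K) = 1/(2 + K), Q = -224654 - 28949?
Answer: -253678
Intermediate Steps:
Q = -253603
D(r, Y) = -74 + r (D(r, Y) = r - 74 = -74 + r)
Q + D((-1 - 1)*G(0), 648) = -253603 + (-74 + (-1 - 1)/(2 + 0)) = -253603 + (-74 - 2/2) = -253603 + (-74 - 2*1/2) = -253603 + (-74 - 1) = -253603 - 75 = -253678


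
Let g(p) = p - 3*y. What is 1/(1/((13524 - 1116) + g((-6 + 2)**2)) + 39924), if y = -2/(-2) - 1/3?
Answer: 12422/495935929 ≈ 2.5048e-5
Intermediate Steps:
y = 2/3 (y = -2*(-1/2) - 1*1/3 = 1 - 1/3 = 2/3 ≈ 0.66667)
g(p) = -2 + p (g(p) = p - 3*2/3 = p - 2 = -2 + p)
1/(1/((13524 - 1116) + g((-6 + 2)**2)) + 39924) = 1/(1/((13524 - 1116) + (-2 + (-6 + 2)**2)) + 39924) = 1/(1/(12408 + (-2 + (-4)**2)) + 39924) = 1/(1/(12408 + (-2 + 16)) + 39924) = 1/(1/(12408 + 14) + 39924) = 1/(1/12422 + 39924) = 1/(495935929/12422) = 12422/495935929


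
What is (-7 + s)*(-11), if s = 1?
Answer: 66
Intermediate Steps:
(-7 + s)*(-11) = (-7 + 1)*(-11) = -6*(-11) = 66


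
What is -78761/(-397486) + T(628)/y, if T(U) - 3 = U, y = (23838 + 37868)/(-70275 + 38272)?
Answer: -2005482431683/6131817779 ≈ -327.06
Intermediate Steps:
y = -61706/32003 (y = 61706/(-32003) = 61706*(-1/32003) = -61706/32003 ≈ -1.9281)
T(U) = 3 + U
-78761/(-397486) + T(628)/y = -78761/(-397486) + (3 + 628)/(-61706/32003) = -78761*(-1/397486) + 631*(-32003/61706) = 78761/397486 - 20193893/61706 = -2005482431683/6131817779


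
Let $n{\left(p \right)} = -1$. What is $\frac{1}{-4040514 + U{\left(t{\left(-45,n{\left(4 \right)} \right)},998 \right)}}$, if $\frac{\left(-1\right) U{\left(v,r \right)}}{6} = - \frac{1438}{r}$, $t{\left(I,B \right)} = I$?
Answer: $- \frac{499}{2016212172} \approx -2.4749 \cdot 10^{-7}$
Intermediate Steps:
$U{\left(v,r \right)} = \frac{8628}{r}$ ($U{\left(v,r \right)} = - 6 \left(- \frac{1438}{r}\right) = \frac{8628}{r}$)
$\frac{1}{-4040514 + U{\left(t{\left(-45,n{\left(4 \right)} \right)},998 \right)}} = \frac{1}{-4040514 + \frac{8628}{998}} = \frac{1}{-4040514 + 8628 \cdot \frac{1}{998}} = \frac{1}{-4040514 + \frac{4314}{499}} = \frac{1}{- \frac{2016212172}{499}} = - \frac{499}{2016212172}$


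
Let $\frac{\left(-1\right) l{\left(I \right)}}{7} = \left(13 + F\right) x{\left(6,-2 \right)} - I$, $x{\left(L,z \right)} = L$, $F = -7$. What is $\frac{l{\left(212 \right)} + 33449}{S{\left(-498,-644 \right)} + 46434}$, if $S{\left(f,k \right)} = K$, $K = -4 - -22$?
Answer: $\frac{439}{588} \approx 0.7466$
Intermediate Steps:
$l{\left(I \right)} = -252 + 7 I$ ($l{\left(I \right)} = - 7 \left(\left(13 - 7\right) 6 - I\right) = - 7 \left(6 \cdot 6 - I\right) = - 7 \left(36 - I\right) = -252 + 7 I$)
$K = 18$ ($K = -4 + 22 = 18$)
$S{\left(f,k \right)} = 18$
$\frac{l{\left(212 \right)} + 33449}{S{\left(-498,-644 \right)} + 46434} = \frac{\left(-252 + 7 \cdot 212\right) + 33449}{18 + 46434} = \frac{\left(-252 + 1484\right) + 33449}{46452} = \left(1232 + 33449\right) \frac{1}{46452} = 34681 \cdot \frac{1}{46452} = \frac{439}{588}$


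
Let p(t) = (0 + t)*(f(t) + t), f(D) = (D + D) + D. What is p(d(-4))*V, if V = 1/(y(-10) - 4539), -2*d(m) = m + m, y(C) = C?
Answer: -64/4549 ≈ -0.014069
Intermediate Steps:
f(D) = 3*D (f(D) = 2*D + D = 3*D)
d(m) = -m (d(m) = -(m + m)/2 = -m)
p(t) = 4*t² (p(t) = (0 + t)*(3*t + t) = t*(4*t) = 4*t²)
V = -1/4549 (V = 1/(-10 - 4539) = 1/(-4549) = -1/4549 ≈ -0.00021983)
p(d(-4))*V = (4*(-1*(-4))²)*(-1/4549) = (4*4²)*(-1/4549) = (4*16)*(-1/4549) = 64*(-1/4549) = -64/4549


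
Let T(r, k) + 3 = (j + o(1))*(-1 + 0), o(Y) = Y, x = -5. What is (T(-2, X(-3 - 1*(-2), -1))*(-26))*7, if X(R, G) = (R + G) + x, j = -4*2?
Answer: -728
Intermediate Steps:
j = -8
X(R, G) = -5 + G + R (X(R, G) = (R + G) - 5 = (G + R) - 5 = -5 + G + R)
T(r, k) = 4 (T(r, k) = -3 + (-8 + 1)*(-1 + 0) = -3 - 7*(-1) = -3 + 7 = 4)
(T(-2, X(-3 - 1*(-2), -1))*(-26))*7 = (4*(-26))*7 = -104*7 = -728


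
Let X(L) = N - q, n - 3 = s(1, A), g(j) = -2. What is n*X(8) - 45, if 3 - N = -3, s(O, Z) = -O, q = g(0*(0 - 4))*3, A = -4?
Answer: -21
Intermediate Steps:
q = -6 (q = -2*3 = -6)
n = 2 (n = 3 - 1*1 = 3 - 1 = 2)
N = 6 (N = 3 - 1*(-3) = 3 + 3 = 6)
X(L) = 12 (X(L) = 6 - 1*(-6) = 6 + 6 = 12)
n*X(8) - 45 = 2*12 - 45 = 24 - 45 = -21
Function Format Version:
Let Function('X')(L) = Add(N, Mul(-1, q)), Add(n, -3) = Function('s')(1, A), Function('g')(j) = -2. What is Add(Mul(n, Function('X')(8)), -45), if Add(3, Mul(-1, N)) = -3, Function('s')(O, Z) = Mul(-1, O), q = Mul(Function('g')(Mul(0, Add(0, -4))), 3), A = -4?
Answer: -21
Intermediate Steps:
q = -6 (q = Mul(-2, 3) = -6)
n = 2 (n = Add(3, Mul(-1, 1)) = Add(3, -1) = 2)
N = 6 (N = Add(3, Mul(-1, -3)) = Add(3, 3) = 6)
Function('X')(L) = 12 (Function('X')(L) = Add(6, Mul(-1, -6)) = Add(6, 6) = 12)
Add(Mul(n, Function('X')(8)), -45) = Add(Mul(2, 12), -45) = Add(24, -45) = -21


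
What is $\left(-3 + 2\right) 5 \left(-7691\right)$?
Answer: $38455$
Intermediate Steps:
$\left(-3 + 2\right) 5 \left(-7691\right) = \left(-1\right) 5 \left(-7691\right) = \left(-5\right) \left(-7691\right) = 38455$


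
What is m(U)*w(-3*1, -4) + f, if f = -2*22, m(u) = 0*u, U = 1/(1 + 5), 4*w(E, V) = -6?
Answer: -44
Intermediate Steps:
w(E, V) = -3/2 (w(E, V) = (1/4)*(-6) = -3/2)
U = 1/6 ≈ 0.16667
m(u) = 0
f = -44
m(U)*w(-3*1, -4) + f = 0*(-3/2) - 44 = 0 - 44 = -44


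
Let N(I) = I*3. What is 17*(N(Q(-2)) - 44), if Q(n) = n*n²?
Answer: -1156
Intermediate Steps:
Q(n) = n³
N(I) = 3*I
17*(N(Q(-2)) - 44) = 17*(3*(-2)³ - 44) = 17*(3*(-8) - 44) = 17*(-24 - 44) = 17*(-68) = -1156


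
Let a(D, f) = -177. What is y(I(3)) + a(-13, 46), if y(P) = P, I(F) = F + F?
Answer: -171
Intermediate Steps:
I(F) = 2*F
y(I(3)) + a(-13, 46) = 2*3 - 177 = 6 - 177 = -171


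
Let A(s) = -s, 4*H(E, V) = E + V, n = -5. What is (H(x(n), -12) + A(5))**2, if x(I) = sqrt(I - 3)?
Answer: (16 - I*sqrt(2))**2/4 ≈ 63.5 - 11.314*I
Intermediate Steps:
x(I) = sqrt(-3 + I)
H(E, V) = E/4 + V/4 (H(E, V) = (E + V)/4 = E/4 + V/4)
(H(x(n), -12) + A(5))**2 = ((sqrt(-3 - 5)/4 + (1/4)*(-12)) - 1*5)**2 = ((sqrt(-8)/4 - 3) - 5)**2 = (((2*I*sqrt(2))/4 - 3) - 5)**2 = ((I*sqrt(2)/2 - 3) - 5)**2 = ((-3 + I*sqrt(2)/2) - 5)**2 = (-8 + I*sqrt(2)/2)**2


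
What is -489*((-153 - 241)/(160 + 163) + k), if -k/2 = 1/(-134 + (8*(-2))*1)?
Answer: 4764001/8075 ≈ 589.97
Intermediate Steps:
k = 1/75 (k = -2/(-134 + (8*(-2))*1) = -2/(-134 - 16*1) = -2/(-134 - 16) = -2/(-150) = -2*(-1/150) = 1/75 ≈ 0.013333)
-489*((-153 - 241)/(160 + 163) + k) = -489*((-153 - 241)/(160 + 163) + 1/75) = -489*(-394/323 + 1/75) = -489*(-29227/24225) = 4764001/8075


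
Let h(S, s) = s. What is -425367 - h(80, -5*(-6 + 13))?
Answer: -425332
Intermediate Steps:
-425367 - h(80, -5*(-6 + 13)) = -425367 - (-5)*(-6 + 13) = -425367 - (-5)*7 = -425367 - 1*(-35) = -425367 + 35 = -425332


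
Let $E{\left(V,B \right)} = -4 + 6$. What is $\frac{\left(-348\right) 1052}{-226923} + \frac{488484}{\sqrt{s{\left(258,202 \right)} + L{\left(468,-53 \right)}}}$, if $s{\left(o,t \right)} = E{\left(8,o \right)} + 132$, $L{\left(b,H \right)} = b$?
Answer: $\frac{122032}{75641} + \frac{244242 \sqrt{602}}{301} \approx 19911.0$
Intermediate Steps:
$E{\left(V,B \right)} = 2$
$s{\left(o,t \right)} = 134$ ($s{\left(o,t \right)} = 2 + 132 = 134$)
$\frac{\left(-348\right) 1052}{-226923} + \frac{488484}{\sqrt{s{\left(258,202 \right)} + L{\left(468,-53 \right)}}} = \frac{\left(-348\right) 1052}{-226923} + \frac{488484}{\sqrt{134 + 468}} = \left(-366096\right) \left(- \frac{1}{226923}\right) + \frac{488484}{\sqrt{602}} = \frac{122032}{75641} + 488484 \frac{\sqrt{602}}{602} = \frac{122032}{75641} + \frac{244242 \sqrt{602}}{301}$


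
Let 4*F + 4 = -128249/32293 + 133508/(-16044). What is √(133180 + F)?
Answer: √2234332676277676577841/129527223 ≈ 364.93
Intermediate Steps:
F = -527589773/129527223 (F = -1 + (-128249/32293 + 133508/(-16044))/4 = -1 + (-128249*1/32293 + 133508*(-1/16044))/4 = -1 + (-128249/32293 - 33377/4011)/4 = -1 + (¼)*(-1592250200/129527223) = -1 - 398062550/129527223 = -527589773/129527223 ≈ -4.0732)
√(133180 + F) = √(133180 - 527589773/129527223) = √(17249907969367/129527223) = √2234332676277676577841/129527223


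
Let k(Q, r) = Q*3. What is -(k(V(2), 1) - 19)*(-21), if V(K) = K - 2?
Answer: -399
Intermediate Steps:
V(K) = -2 + K
k(Q, r) = 3*Q
-(k(V(2), 1) - 19)*(-21) = -(3*(-2 + 2) - 19)*(-21) = -(3*0 - 19)*(-21) = -(0 - 19)*(-21) = -(-19)*(-21) = -1*399 = -399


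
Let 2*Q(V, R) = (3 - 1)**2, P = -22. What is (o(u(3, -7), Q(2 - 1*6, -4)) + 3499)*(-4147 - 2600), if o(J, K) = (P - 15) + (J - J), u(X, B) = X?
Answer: -23358114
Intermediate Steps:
Q(V, R) = 2 (Q(V, R) = (3 - 1)**2/2 = (1/2)*2**2 = (1/2)*4 = 2)
o(J, K) = -37 (o(J, K) = (-22 - 15) + (J - J) = -37 + 0 = -37)
(o(u(3, -7), Q(2 - 1*6, -4)) + 3499)*(-4147 - 2600) = (-37 + 3499)*(-4147 - 2600) = 3462*(-6747) = -23358114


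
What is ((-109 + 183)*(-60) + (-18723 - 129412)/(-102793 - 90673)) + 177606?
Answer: 2577067807/14882 ≈ 1.7317e+5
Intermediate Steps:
((-109 + 183)*(-60) + (-18723 - 129412)/(-102793 - 90673)) + 177606 = (74*(-60) - 148135/(-193466)) + 177606 = (-4440 - 148135*(-1/193466)) + 177606 = (-4440 + 11395/14882) + 177606 = -66064685/14882 + 177606 = 2577067807/14882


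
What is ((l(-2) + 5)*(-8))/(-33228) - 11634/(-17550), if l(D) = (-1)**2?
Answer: 10613/15975 ≈ 0.66435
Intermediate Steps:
l(D) = 1
((l(-2) + 5)*(-8))/(-33228) - 11634/(-17550) = ((1 + 5)*(-8))/(-33228) - 11634/(-17550) = (6*(-8))*(-1/33228) - 11634*(-1/17550) = -48*(-1/33228) + 1939/2925 = 4/2769 + 1939/2925 = 10613/15975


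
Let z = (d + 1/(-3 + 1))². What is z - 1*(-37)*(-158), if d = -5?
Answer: -23263/4 ≈ -5815.8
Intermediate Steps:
z = 121/4 (z = (-5 + 1/(-3 + 1))² = (-5 + 1/(-2))² = (-5 - ½)² = (-11/2)² = 121/4 ≈ 30.250)
z - 1*(-37)*(-158) = 121/4 - 1*(-37)*(-158) = 121/4 + 37*(-158) = 121/4 - 5846 = -23263/4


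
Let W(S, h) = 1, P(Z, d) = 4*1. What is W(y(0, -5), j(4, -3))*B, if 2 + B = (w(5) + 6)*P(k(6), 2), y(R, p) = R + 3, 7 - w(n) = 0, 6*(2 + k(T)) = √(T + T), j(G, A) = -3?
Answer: 50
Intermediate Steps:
k(T) = -2 + √2*√T/6 (k(T) = -2 + √(T + T)/6 = -2 + √(2*T)/6 = -2 + (√2*√T)/6 = -2 + √2*√T/6)
P(Z, d) = 4
w(n) = 7 (w(n) = 7 - 1*0 = 7 + 0 = 7)
y(R, p) = 3 + R
B = 50 (B = -2 + (7 + 6)*4 = -2 + 13*4 = -2 + 52 = 50)
W(y(0, -5), j(4, -3))*B = 1*50 = 50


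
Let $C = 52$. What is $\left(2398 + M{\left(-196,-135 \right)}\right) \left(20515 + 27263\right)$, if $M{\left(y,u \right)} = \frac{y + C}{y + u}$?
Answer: $\frac{37930094196}{331} \approx 1.1459 \cdot 10^{8}$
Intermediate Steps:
$M{\left(y,u \right)} = \frac{52 + y}{u + y}$ ($M{\left(y,u \right)} = \frac{y + 52}{y + u} = \frac{52 + y}{u + y}$)
$\left(2398 + M{\left(-196,-135 \right)}\right) \left(20515 + 27263\right) = \left(2398 + \frac{52 - 196}{-135 - 196}\right) \left(20515 + 27263\right) = \left(2398 + \frac{1}{-331} \left(-144\right)\right) 47778 = \left(2398 - - \frac{144}{331}\right) 47778 = \left(2398 + \frac{144}{331}\right) 47778 = \frac{793882}{331} \cdot 47778 = \frac{37930094196}{331}$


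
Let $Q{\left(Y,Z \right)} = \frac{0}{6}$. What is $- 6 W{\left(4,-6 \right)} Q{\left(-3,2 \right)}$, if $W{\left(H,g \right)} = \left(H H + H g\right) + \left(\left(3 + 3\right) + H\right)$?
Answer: $0$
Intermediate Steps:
$Q{\left(Y,Z \right)} = 0$ ($Q{\left(Y,Z \right)} = 0 \cdot \frac{1}{6} = 0$)
$W{\left(H,g \right)} = 6 + H + H^{2} + H g$ ($W{\left(H,g \right)} = \left(H^{2} + H g\right) + \left(6 + H\right) = 6 + H + H^{2} + H g$)
$- 6 W{\left(4,-6 \right)} Q{\left(-3,2 \right)} = - 6 \left(6 + 4 + 4^{2} + 4 \left(-6\right)\right) 0 = - 6 \left(6 + 4 + 16 - 24\right) 0 = \left(-6\right) 2 \cdot 0 = \left(-12\right) 0 = 0$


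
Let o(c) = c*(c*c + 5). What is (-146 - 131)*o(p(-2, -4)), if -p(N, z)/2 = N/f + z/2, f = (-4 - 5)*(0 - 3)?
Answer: -502247536/19683 ≈ -25517.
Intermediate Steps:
f = 27 (f = -9*(-3) = 27)
p(N, z) = -z - 2*N/27 (p(N, z) = -2*(N/27 + z/2) = -2*(z/2 + N/27) = -z - 2*N/27)
o(c) = c*(5 + c²) (o(c) = c*(c² + 5) = c*(5 + c²))
(-146 - 131)*o(p(-2, -4)) = (-146 - 131)*((-1*(-4) - 2/27*(-2))*(5 + (-1*(-4) - 2/27*(-2))²)) = -277*(4 + 4/27)*(5 + (4 + 4/27)²) = -31024*(5 + (112/27)²)/27 = -31024*(5 + 12544/729)/27 = -31024*16189/(27*729) = -277*1813168/19683 = -502247536/19683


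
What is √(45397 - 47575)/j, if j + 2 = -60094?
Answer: -11*I*√2/20032 ≈ -0.00077657*I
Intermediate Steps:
j = -60096 (j = -2 - 60094 = -60096)
√(45397 - 47575)/j = √(45397 - 47575)/(-60096) = √(-2178)*(-1/60096) = (33*I*√2)*(-1/60096) = -11*I*√2/20032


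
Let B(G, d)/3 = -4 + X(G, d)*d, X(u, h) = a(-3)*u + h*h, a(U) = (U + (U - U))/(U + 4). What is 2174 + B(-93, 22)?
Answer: 52520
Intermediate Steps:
a(U) = U/(4 + U) (a(U) = (U + 0)/(4 + U) = U/(4 + U))
X(u, h) = h² - 3*u (X(u, h) = (-3/(4 - 3))*u + h*h = (-3/1)*u + h² = (-3*1)*u + h² = -3*u + h² = h² - 3*u)
B(G, d) = -12 + 3*d*(d² - 3*G) (B(G, d) = 3*(-4 + (d² - 3*G)*d) = 3*(-4 + d*(d² - 3*G)) = -12 + 3*d*(d² - 3*G))
2174 + B(-93, 22) = 2174 + (-12 + 3*22*(22² - 3*(-93))) = 2174 + (-12 + 3*22*(484 + 279)) = 2174 + (-12 + 3*22*763) = 2174 + (-12 + 50358) = 2174 + 50346 = 52520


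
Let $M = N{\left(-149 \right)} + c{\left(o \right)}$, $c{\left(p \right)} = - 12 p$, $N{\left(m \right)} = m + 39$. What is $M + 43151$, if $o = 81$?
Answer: $42069$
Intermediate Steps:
$N{\left(m \right)} = 39 + m$
$M = -1082$ ($M = \left(39 - 149\right) - 972 = -110 - 972 = -1082$)
$M + 43151 = -1082 + 43151 = 42069$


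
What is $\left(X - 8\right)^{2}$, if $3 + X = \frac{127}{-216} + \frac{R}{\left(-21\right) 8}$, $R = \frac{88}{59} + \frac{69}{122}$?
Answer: $\frac{15938916302835241}{118447873157376} \approx 134.56$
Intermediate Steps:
$R = \frac{14807}{7198}$ ($R = 88 \cdot \frac{1}{59} + 69 \cdot \frac{1}{122} = \frac{88}{59} + \frac{69}{122} = \frac{14807}{7198} \approx 2.0571$)
$X = - \frac{39182413}{10883376}$ ($X = -3 + \left(\frac{127}{-216} + \frac{14807}{7198 \left(\left(-21\right) 8\right)}\right) = -3 + \left(127 \left(- \frac{1}{216}\right) + \frac{14807}{7198 \left(-168\right)}\right) = -3 + \left(- \frac{127}{216} + \frac{14807}{7198} \left(- \frac{1}{168}\right)\right) = -3 - \frac{6532285}{10883376} = - \frac{39182413}{10883376} \approx -3.6002$)
$\left(X - 8\right)^{2} = \left(- \frac{39182413}{10883376} - 8\right)^{2} = \left(- \frac{126249421}{10883376}\right)^{2} = \frac{15938916302835241}{118447873157376}$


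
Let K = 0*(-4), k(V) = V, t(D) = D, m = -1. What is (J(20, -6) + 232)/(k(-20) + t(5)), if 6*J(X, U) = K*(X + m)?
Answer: -232/15 ≈ -15.467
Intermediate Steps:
K = 0
J(X, U) = 0 (J(X, U) = (0*(X - 1))/6 = (0*(-1 + X))/6 = (⅙)*0 = 0)
(J(20, -6) + 232)/(k(-20) + t(5)) = (0 + 232)/(-20 + 5) = 232/(-15) = 232*(-1/15) = -232/15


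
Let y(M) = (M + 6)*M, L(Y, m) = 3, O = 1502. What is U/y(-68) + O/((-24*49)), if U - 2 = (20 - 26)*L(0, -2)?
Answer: -396953/309876 ≈ -1.2810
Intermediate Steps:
U = -16 (U = 2 + (20 - 26)*3 = 2 - 6*3 = 2 - 18 = -16)
y(M) = M*(6 + M) (y(M) = (6 + M)*M = M*(6 + M))
U/y(-68) + O/((-24*49)) = -16*(-1/(68*(6 - 68))) + 1502/((-24*49)) = -16/((-68*(-62))) + 1502/(-1176) = -16/4216 + 1502*(-1/1176) = -16*1/4216 - 751/588 = -2/527 - 751/588 = -396953/309876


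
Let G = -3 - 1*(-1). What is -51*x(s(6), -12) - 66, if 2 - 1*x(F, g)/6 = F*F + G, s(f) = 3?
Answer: 1464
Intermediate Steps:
G = -2 (G = -3 + 1 = -2)
x(F, g) = 24 - 6*F² (x(F, g) = 12 - 6*(F*F - 2) = 12 - 6*(F² - 2) = 12 - 6*(-2 + F²) = 12 + (12 - 6*F²) = 24 - 6*F²)
-51*x(s(6), -12) - 66 = -51*(24 - 6*3²) - 66 = -51*(24 - 6*9) - 66 = -51*(24 - 54) - 66 = -51*(-30) - 66 = 1530 - 66 = 1464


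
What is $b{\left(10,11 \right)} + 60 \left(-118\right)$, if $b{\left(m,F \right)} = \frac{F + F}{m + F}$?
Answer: $- \frac{148658}{21} \approx -7079.0$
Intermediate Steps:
$b{\left(m,F \right)} = \frac{2 F}{F + m}$
$b{\left(10,11 \right)} + 60 \left(-118\right) = 2 \cdot 11 \frac{1}{11 + 10} + 60 \left(-118\right) = 2 \cdot 11 \cdot \frac{1}{21} - 7080 = \frac{22}{21} - 7080 = - \frac{148658}{21}$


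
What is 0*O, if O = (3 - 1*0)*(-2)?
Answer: 0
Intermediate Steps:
O = -6 (O = (3 + 0)*(-2) = 3*(-2) = -6)
0*O = 0*(-6) = 0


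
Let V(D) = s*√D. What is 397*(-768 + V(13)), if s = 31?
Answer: -304896 + 12307*√13 ≈ -2.6052e+5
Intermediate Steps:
V(D) = 31*√D
397*(-768 + V(13)) = 397*(-768 + 31*√13) = -304896 + 12307*√13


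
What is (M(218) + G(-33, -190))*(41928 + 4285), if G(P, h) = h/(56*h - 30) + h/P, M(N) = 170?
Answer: 26002067941/3201 ≈ 8.1231e+6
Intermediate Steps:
G(P, h) = h/P + h/(-30 + 56*h) (G(P, h) = h/(-30 + 56*h) + h/P = h/P + h/(-30 + 56*h))
(M(218) + G(-33, -190))*(41928 + 4285) = (170 + (½)*(-190)*(-30 - 33 + 56*(-190))/(-33*(-15 + 28*(-190))))*(41928 + 4285) = (170 + (½)*(-190)*(-1/33)*(-30 - 33 - 10640)/(-15 - 5320))*46213 = (170 + (½)*(-190)*(-1/33)*(-10703)/(-5335))*46213 = (170 + (½)*(-190)*(-1/33)*(-1/5335)*(-10703))*46213 = (170 + 18487/3201)*46213 = (562657/3201)*46213 = 26002067941/3201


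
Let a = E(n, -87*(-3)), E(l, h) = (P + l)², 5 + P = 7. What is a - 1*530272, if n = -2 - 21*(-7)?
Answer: -508663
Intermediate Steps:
P = 2 (P = -5 + 7 = 2)
n = 145 (n = -2 + 147 = 145)
E(l, h) = (2 + l)²
a = 21609 (a = (2 + 145)² = 147² = 21609)
a - 1*530272 = 21609 - 1*530272 = 21609 - 530272 = -508663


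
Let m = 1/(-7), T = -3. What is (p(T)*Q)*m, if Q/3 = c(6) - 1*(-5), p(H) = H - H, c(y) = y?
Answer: 0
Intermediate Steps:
p(H) = 0
m = -⅐ ≈ -0.14286
Q = 33 (Q = 3*(6 - 1*(-5)) = 3*(6 + 5) = 3*11 = 33)
(p(T)*Q)*m = (0*33)*(-⅐) = 0*(-⅐) = 0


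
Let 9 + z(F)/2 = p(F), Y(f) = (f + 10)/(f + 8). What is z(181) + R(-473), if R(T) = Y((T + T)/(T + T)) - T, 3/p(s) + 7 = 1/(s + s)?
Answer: 10380950/22797 ≈ 455.36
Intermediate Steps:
p(s) = 3/(-7 + 1/(2*s)) (p(s) = 3/(-7 + 1/(s + s)) = 3/(-7 + 1/(2*s)))
Y(f) = (10 + f)/(8 + f)
R(T) = 11/9 - T (R(T) = (10 + (T + T)/(T + T))/(8 + (T + T)/(T + T)) - T = (10 + (2*T)/((2*T)))/(8 + (2*T)/((2*T))) - T = (10 + (2*T)*(1/(2*T)))/(8 + (2*T)*(1/(2*T))) - T = (10 + 1)/(8 + 1) - T = 11/9 - T)
z(F) = -18 - 12*F/(-1 + 14*F) (z(F) = -18 + 2*(-6*F/(-1 + 14*F)) = -18 - 12*F/(-1 + 14*F))
z(181) + R(-473) = 6*(3 - 44*181)/(-1 + 14*181) + (11/9 - 1*(-473)) = 6*(3 - 7964)/(-1 + 2534) + (11/9 + 473) = 6*(-7961)/2533 + 4268/9 = 6*(1/2533)*(-7961) + 4268/9 = -47766/2533 + 4268/9 = 10380950/22797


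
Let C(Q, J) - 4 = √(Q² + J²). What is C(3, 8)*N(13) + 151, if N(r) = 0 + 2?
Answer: 159 + 2*√73 ≈ 176.09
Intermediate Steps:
N(r) = 2
C(Q, J) = 4 + √(J² + Q²) (C(Q, J) = 4 + √(Q² + J²) = 4 + √(J² + Q²))
C(3, 8)*N(13) + 151 = (4 + √(8² + 3²))*2 + 151 = (4 + √(64 + 9))*2 + 151 = (4 + √73)*2 + 151 = (8 + 2*√73) + 151 = 159 + 2*√73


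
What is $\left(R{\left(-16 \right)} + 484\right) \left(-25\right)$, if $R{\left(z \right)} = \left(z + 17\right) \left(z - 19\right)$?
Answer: $-11225$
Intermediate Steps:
$R{\left(z \right)} = \left(-19 + z\right) \left(17 + z\right)$ ($R{\left(z \right)} = \left(17 + z\right) \left(-19 + z\right) = \left(-19 + z\right) \left(17 + z\right)$)
$\left(R{\left(-16 \right)} + 484\right) \left(-25\right) = \left(\left(-323 + \left(-16\right)^{2} - -32\right) + 484\right) \left(-25\right) = \left(\left(-323 + 256 + 32\right) + 484\right) \left(-25\right) = \left(-35 + 484\right) \left(-25\right) = 449 \left(-25\right) = -11225$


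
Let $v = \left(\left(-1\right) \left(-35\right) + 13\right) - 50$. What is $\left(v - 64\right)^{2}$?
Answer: $4356$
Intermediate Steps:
$v = -2$ ($v = \left(35 + 13\right) - 50 = 48 - 50 = -2$)
$\left(v - 64\right)^{2} = \left(-2 - 64\right)^{2} = \left(-66\right)^{2} = 4356$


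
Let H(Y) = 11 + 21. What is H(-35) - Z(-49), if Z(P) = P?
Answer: 81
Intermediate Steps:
H(Y) = 32
H(-35) - Z(-49) = 32 - 1*(-49) = 32 + 49 = 81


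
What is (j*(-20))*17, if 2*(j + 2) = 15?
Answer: -1870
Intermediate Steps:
j = 11/2 (j = -2 + (½)*15 = -2 + 15/2 = 11/2 ≈ 5.5000)
(j*(-20))*17 = ((11/2)*(-20))*17 = -110*17 = -1870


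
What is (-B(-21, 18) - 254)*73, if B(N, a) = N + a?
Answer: -18323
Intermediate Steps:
(-B(-21, 18) - 254)*73 = (-(-21 + 18) - 254)*73 = (-1*(-3) - 254)*73 = (3 - 254)*73 = -251*73 = -18323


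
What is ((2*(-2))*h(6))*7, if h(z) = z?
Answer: -168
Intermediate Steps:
((2*(-2))*h(6))*7 = ((2*(-2))*6)*7 = -4*6*7 = -24*7 = -168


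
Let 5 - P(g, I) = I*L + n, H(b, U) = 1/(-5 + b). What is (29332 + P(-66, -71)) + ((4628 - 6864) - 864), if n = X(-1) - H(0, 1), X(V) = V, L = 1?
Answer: 131544/5 ≈ 26309.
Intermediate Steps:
n = -⅘ (n = -1 - 1/(-5 + 0) = -1 - 1/(-5) = -1 - 1*(-⅕) = -1 + ⅕ = -⅘ ≈ -0.80000)
P(g, I) = 29/5 - I (P(g, I) = 5 - (I*1 - ⅘) = 5 - (I - ⅘) = 5 - (-⅘ + I) = 5 + (⅘ - I) = 29/5 - I)
(29332 + P(-66, -71)) + ((4628 - 6864) - 864) = (29332 + (29/5 - 1*(-71))) + ((4628 - 6864) - 864) = (29332 + (29/5 + 71)) + (-2236 - 864) = (29332 + 384/5) - 3100 = 147044/5 - 3100 = 131544/5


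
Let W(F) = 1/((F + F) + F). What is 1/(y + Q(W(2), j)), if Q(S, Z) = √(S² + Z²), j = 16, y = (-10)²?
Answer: 3600/350783 - 6*√9217/350783 ≈ 0.0086206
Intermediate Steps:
y = 100
W(F) = 1/(3*F) (W(F) = 1/(2*F + F) = 1/(3*F))
1/(y + Q(W(2), j)) = 1/(100 + √(((⅓)/2)² + 16²)) = 1/(100 + √(((⅓)*(½))² + 256)) = 1/(100 + √((⅙)² + 256)) = 1/(100 + √(1/36 + 256)) = 1/(100 + √(9217/36)) = 1/(100 + √9217/6)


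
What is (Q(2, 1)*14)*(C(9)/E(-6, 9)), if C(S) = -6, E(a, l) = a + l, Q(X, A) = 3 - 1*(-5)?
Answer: -224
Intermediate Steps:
Q(X, A) = 8 (Q(X, A) = 3 + 5 = 8)
(Q(2, 1)*14)*(C(9)/E(-6, 9)) = (8*14)*(-6/(-6 + 9)) = 112*(-6/3) = 112*(-6*⅓) = 112*(-2) = -224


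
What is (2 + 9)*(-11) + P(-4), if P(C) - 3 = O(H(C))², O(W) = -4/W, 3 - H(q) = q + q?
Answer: -14262/121 ≈ -117.87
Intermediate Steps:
H(q) = 3 - 2*q (H(q) = 3 - (q + q) = 3 - 2*q)
P(C) = 3 + 16/(3 - 2*C)² (P(C) = 3 + (-4/(3 - 2*C))² = 3 + 16/(3 - 2*C)²)
(2 + 9)*(-11) + P(-4) = (2 + 9)*(-11) + (3 + 16/(-3 + 2*(-4))²) = 11*(-11) + (3 + 16/(-3 - 8)²) = -121 + (3 + 16/(-11)²) = -121 + (3 + 16*(1/121)) = -121 + (3 + 16/121) = -121 + 379/121 = -14262/121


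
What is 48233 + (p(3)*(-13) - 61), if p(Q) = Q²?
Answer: 48055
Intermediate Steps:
48233 + (p(3)*(-13) - 61) = 48233 + (3²*(-13) - 61) = 48233 + (9*(-13) - 61) = 48233 + (-117 - 61) = 48233 - 178 = 48055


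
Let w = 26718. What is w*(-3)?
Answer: -80154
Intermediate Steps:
w*(-3) = 26718*(-3) = -80154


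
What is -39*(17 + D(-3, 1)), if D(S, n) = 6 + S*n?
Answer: -780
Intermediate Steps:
-39*(17 + D(-3, 1)) = -39*(17 + (6 - 3*1)) = -39*(17 + (6 - 3)) = -39*(17 + 3) = -39*20 = -780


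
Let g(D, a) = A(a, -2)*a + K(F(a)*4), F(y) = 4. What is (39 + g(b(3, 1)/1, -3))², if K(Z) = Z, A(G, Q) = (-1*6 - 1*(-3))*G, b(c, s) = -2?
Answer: 784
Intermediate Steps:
A(G, Q) = -3*G (A(G, Q) = (-6 + 3)*G = -3*G)
g(D, a) = 16 - 3*a² (g(D, a) = (-3*a)*a + 4*4 = -3*a² + 16 = 16 - 3*a²)
(39 + g(b(3, 1)/1, -3))² = (39 + (16 - 3*(-3)²))² = (39 + (16 - 3*9))² = (39 + (16 - 27))² = (39 - 11)² = 28² = 784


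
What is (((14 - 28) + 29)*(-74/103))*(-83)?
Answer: 92130/103 ≈ 894.47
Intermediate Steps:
(((14 - 28) + 29)*(-74/103))*(-83) = ((-14 + 29)*(-74*1/103))*(-83) = (15*(-74/103))*(-83) = -1110/103*(-83) = 92130/103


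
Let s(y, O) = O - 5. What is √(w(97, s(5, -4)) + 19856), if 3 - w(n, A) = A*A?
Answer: √19778 ≈ 140.63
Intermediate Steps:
s(y, O) = -5 + O
w(n, A) = 3 - A² (w(n, A) = 3 - A*A = 3 - A²)
√(w(97, s(5, -4)) + 19856) = √((3 - (-5 - 4)²) + 19856) = √((3 - 1*(-9)²) + 19856) = √((3 - 1*81) + 19856) = √((3 - 81) + 19856) = √(-78 + 19856) = √19778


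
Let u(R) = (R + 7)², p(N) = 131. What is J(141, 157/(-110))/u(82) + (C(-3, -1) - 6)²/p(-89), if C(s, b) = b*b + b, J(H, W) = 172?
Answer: 307688/1037651 ≈ 0.29652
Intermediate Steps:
C(s, b) = b + b² (C(s, b) = b² + b = b + b²)
u(R) = (7 + R)²
J(141, 157/(-110))/u(82) + (C(-3, -1) - 6)²/p(-89) = 172/((7 + 82)²) + (-(1 - 1) - 6)²/131 = 172/(89²) + (-1*0 - 6)²*(1/131) = 172/7921 + (0 - 6)²*(1/131) = 172*(1/7921) + (-6)²*(1/131) = 172/7921 + 36*(1/131) = 172/7921 + 36/131 = 307688/1037651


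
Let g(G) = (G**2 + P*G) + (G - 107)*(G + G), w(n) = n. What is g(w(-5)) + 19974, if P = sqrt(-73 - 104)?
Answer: 21119 - 5*I*sqrt(177) ≈ 21119.0 - 66.521*I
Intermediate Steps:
P = I*sqrt(177) (P = sqrt(-177) = I*sqrt(177) ≈ 13.304*I)
g(G) = G**2 + 2*G*(-107 + G) + I*G*sqrt(177) (g(G) = (G**2 + (I*sqrt(177))*G) + (G - 107)*(G + G) = (G**2 + I*G*sqrt(177)) + (-107 + G)*(2*G) = (G**2 + I*G*sqrt(177)) + 2*G*(-107 + G) = G**2 + 2*G*(-107 + G) + I*G*sqrt(177))
g(w(-5)) + 19974 = -5*(-214 + 3*(-5) + I*sqrt(177)) + 19974 = -5*(-214 - 15 + I*sqrt(177)) + 19974 = -5*(-229 + I*sqrt(177)) + 19974 = (1145 - 5*I*sqrt(177)) + 19974 = 21119 - 5*I*sqrt(177)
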